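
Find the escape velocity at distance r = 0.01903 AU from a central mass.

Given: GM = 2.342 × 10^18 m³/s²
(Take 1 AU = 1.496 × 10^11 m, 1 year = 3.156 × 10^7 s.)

Convert to SI: r = 0.01903 AU = 2.84689e+09 m.
Escape velocity comes from setting total energy to zero: ½v² − GM/r = 0 ⇒ v_esc = √(2GM / r).
v_esc = √(2 · 2.342e+18 / 2.84689e+09) m/s ≈ 4.056e+04 m/s = 8.557 AU/year.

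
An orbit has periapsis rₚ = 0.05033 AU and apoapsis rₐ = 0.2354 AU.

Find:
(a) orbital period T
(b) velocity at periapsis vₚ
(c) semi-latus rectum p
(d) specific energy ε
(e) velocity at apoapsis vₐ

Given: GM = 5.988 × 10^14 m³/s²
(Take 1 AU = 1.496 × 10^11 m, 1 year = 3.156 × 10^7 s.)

Convert to SI: rₚ = 0.05033 AU = 7.52937e+09 m; rₐ = 0.2354 AU = 3.52158e+10 m.
(a) With a = (rₚ + rₐ)/2 = 2.13726e+10 m, T = 2π √(a³/GM) = 2π √((2.13726e+10)³/5.988e+14) s ≈ 8.023e+08 s
(b) With a = (rₚ + rₐ)/2 = 2.13726e+10 m, vₚ = √(GM (2/rₚ − 1/a)) = √(5.988e+14 · (2/7.52937e+09 − 1/2.13726e+10)) m/s ≈ 362 m/s
(c) From a = (rₚ + rₐ)/2 = 2.13726e+10 m and e = (rₐ − rₚ)/(rₐ + rₚ) = 0.647709, p = a(1 − e²) = 2.13726e+10 · (1 − (0.647709)²) ≈ 1.241e+10 m
(d) With a = (rₚ + rₐ)/2 = 2.13726e+10 m, ε = −GM/(2a) = −5.988e+14/(2 · 2.13726e+10) J/kg ≈ -1.401e+04 J/kg
(e) With a = (rₚ + rₐ)/2 = 2.13726e+10 m, vₐ = √(GM (2/rₐ − 1/a)) = √(5.988e+14 · (2/3.52158e+10 − 1/2.13726e+10)) m/s ≈ 77.4 m/s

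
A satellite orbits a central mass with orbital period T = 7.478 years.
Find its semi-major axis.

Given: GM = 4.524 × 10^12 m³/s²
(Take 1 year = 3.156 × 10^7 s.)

Convert to SI: T = 7.478 years = 2.36006e+08 s.
Invert Kepler's third law: a = (GM · T² / (4π²))^(1/3).
Substituting T = 2.36006e+08 s and GM = 4.524e+12 m³/s²:
a = (4.524e+12 · (2.36006e+08)² / (4π²))^(1/3) m
a ≈ 1.855e+09 m = 1.855 × 10^9 m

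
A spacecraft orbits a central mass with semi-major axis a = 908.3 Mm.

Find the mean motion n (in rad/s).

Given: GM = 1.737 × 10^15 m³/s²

Convert to SI: a = 908.3 Mm = 9.083e+08 m.
n = √(GM / a³).
n = √(1.737e+15 / (9.083e+08)³) rad/s ≈ 1.522e-06 rad/s.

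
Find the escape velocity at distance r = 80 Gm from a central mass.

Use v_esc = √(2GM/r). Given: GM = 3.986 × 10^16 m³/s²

Convert to SI: r = 80 Gm = 8e+10 m.
Escape velocity comes from setting total energy to zero: ½v² − GM/r = 0 ⇒ v_esc = √(2GM / r).
v_esc = √(2 · 3.986e+16 / 8e+10) m/s ≈ 998.2 m/s = 998.2 m/s.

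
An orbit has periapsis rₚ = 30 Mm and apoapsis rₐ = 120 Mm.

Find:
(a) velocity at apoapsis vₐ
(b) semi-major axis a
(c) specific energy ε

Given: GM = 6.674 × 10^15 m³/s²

Convert to SI: rₚ = 30 Mm = 3e+07 m; rₐ = 120 Mm = 1.2e+08 m.
(a) With a = (rₚ + rₐ)/2 = 7.5e+07 m, vₐ = √(GM (2/rₐ − 1/a)) = √(6.674e+15 · (2/1.2e+08 − 1/7.5e+07)) m/s ≈ 4717 m/s
(b) a = (rₚ + rₐ)/2 = (3e+07 + 1.2e+08)/2 ≈ 7.5e+07 m
(c) With a = (rₚ + rₐ)/2 = 7.5e+07 m, ε = −GM/(2a) = −6.674e+15/(2 · 7.5e+07) J/kg ≈ -4.449e+07 J/kg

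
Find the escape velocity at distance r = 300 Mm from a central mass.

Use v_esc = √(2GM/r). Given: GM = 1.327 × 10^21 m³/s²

Convert to SI: r = 300 Mm = 3e+08 m.
Escape velocity comes from setting total energy to zero: ½v² − GM/r = 0 ⇒ v_esc = √(2GM / r).
v_esc = √(2 · 1.327e+21 / 3e+08) m/s ≈ 2.974e+06 m/s = 2974 km/s.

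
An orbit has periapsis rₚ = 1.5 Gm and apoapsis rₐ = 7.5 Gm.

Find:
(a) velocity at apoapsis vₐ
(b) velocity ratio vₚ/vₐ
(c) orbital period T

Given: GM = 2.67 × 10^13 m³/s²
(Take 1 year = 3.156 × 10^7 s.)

Convert to SI: rₚ = 1.5 Gm = 1.5e+09 m; rₐ = 7.5 Gm = 7.5e+09 m.
(a) With a = (rₚ + rₐ)/2 = 4.5e+09 m, vₐ = √(GM (2/rₐ − 1/a)) = √(2.67e+13 · (2/7.5e+09 − 1/4.5e+09)) m/s ≈ 34.45 m/s
(b) Conservation of angular momentum (rₚvₚ = rₐvₐ) gives vₚ/vₐ = rₐ/rₚ = 7.5e+09/1.5e+09 ≈ 5
(c) With a = (rₚ + rₐ)/2 = 4.5e+09 m, T = 2π √(a³/GM) = 2π √((4.5e+09)³/2.67e+13) s ≈ 3.671e+08 s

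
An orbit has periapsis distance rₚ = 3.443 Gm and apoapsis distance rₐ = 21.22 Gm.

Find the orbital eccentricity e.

Convert to SI: rₚ = 3.443 Gm = 3.443e+09 m; rₐ = 21.22 Gm = 2.122e+10 m.
e = (rₐ − rₚ) / (rₐ + rₚ).
e = (2.122e+10 − 3.443e+09) / (2.122e+10 + 3.443e+09) = 1.7777e+10 / 2.4663e+10 ≈ 0.7208.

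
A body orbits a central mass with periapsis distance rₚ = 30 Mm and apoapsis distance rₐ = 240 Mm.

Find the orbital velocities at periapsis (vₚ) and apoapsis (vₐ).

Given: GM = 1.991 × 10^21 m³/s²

Convert to SI: rₚ = 30 Mm = 3e+07 m; rₐ = 240 Mm = 2.4e+08 m.
Use the vis-viva equation v² = GM(2/r − 1/a) with a = (rₚ + rₐ)/2 = (3e+07 + 2.4e+08)/2 = 1.35e+08 m.
vₚ = √(GM · (2/rₚ − 1/a)) = √(1.991e+21 · (2/3e+07 − 1/1.35e+08)) m/s ≈ 1.086e+07 m/s = 1.086e+04 km/s.
vₐ = √(GM · (2/rₐ − 1/a)) = √(1.991e+21 · (2/2.4e+08 − 1/1.35e+08)) m/s ≈ 1.358e+06 m/s = 1358 km/s.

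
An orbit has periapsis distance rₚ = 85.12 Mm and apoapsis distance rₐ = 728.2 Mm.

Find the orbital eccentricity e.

Convert to SI: rₚ = 85.12 Mm = 8.512e+07 m; rₐ = 728.2 Mm = 7.282e+08 m.
e = (rₐ − rₚ) / (rₐ + rₚ).
e = (7.282e+08 − 8.512e+07) / (7.282e+08 + 8.512e+07) = 6.4308e+08 / 8.1332e+08 ≈ 0.7907.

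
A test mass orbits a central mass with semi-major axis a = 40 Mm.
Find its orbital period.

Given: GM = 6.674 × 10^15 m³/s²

Convert to SI: a = 40 Mm = 4e+07 m.
Kepler's third law: T = 2π √(a³ / GM).
Substituting a = 4e+07 m and GM = 6.674e+15 m³/s²:
T = 2π √((4e+07)³ / 6.674e+15) s
T ≈ 1.946e+04 s = 5.405 hours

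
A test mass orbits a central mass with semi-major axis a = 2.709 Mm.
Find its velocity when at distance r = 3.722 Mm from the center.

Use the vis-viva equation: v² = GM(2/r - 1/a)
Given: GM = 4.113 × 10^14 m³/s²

Convert to SI: a = 2.709 Mm = 2.709e+06 m; r = 3.722 Mm = 3.722e+06 m.
Vis-viva: v = √(GM · (2/r − 1/a)).
2/r − 1/a = 2/3.722e+06 − 1/2.709e+06 = 1.68206e-07 m⁻¹.
v = √(4.113e+14 · 1.68206e-07) m/s ≈ 8318 m/s = 8.318 km/s.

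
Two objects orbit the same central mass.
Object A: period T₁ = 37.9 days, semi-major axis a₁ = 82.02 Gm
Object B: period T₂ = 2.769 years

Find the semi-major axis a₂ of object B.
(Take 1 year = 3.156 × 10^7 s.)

Convert to SI: T₁ = 37.9 days = 3.27456e+06 s; a₁ = 82.02 Gm = 8.202e+10 m; T₂ = 2.769 years = 8.73896e+07 s.
Kepler's third law: (T₁/T₂)² = (a₁/a₂)³ ⇒ a₂ = a₁ · (T₂/T₁)^(2/3).
T₂/T₁ = 8.73896e+07 / 3.27456e+06 = 26.6874.
a₂ = 8.202e+10 · (26.6874)^(2/3) m ≈ 7.325e+11 m = 732.5 Gm.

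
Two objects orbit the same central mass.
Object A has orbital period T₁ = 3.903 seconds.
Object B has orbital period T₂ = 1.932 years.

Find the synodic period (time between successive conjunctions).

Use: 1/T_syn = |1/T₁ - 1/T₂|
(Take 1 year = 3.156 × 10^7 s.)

Convert to SI: T₂ = 1.932 years = 6.09739e+07 s.
T_syn = |T₁ · T₂ / (T₁ − T₂)|.
T_syn = |3.903 · 6.09739e+07 / (3.903 − 6.09739e+07)| s ≈ 3.903 s = 3.903 seconds.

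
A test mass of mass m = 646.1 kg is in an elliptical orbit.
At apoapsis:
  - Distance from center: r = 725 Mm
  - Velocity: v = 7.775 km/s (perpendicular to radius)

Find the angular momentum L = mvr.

Convert to SI: r = 725 Mm = 7.25e+08 m; v = 7.775 km/s = 7775 m/s.
Since v is perpendicular to r, L = m · v · r.
L = 646.1 · 7775 · 7.25e+08 kg·m²/s ≈ 3.642e+15 kg·m²/s.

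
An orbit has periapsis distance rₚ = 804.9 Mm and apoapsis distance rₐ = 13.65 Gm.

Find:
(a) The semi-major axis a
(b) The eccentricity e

Convert to SI: rₚ = 804.9 Mm = 8.049e+08 m; rₐ = 13.65 Gm = 1.365e+10 m.
(a) a = (rₚ + rₐ) / 2 = (8.049e+08 + 1.365e+10) / 2 ≈ 7.227e+09 m = 7.227 Gm.
(b) e = (rₐ − rₚ) / (rₐ + rₚ) = (1.365e+10 − 8.049e+08) / (1.365e+10 + 8.049e+08) ≈ 0.8886.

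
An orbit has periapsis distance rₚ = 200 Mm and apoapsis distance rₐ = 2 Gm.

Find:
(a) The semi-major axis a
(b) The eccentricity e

Convert to SI: rₚ = 200 Mm = 2e+08 m; rₐ = 2 Gm = 2e+09 m.
(a) a = (rₚ + rₐ) / 2 = (2e+08 + 2e+09) / 2 ≈ 1.1e+09 m = 1.1 Gm.
(b) e = (rₐ − rₚ) / (rₐ + rₚ) = (2e+09 − 2e+08) / (2e+09 + 2e+08) ≈ 0.8182.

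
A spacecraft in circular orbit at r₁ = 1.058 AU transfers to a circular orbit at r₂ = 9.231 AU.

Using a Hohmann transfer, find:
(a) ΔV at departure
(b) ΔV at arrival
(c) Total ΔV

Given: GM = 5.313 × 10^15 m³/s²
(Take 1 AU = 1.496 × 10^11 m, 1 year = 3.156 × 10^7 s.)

Convert to SI: r₁ = 1.058 AU = 1.58277e+11 m; r₂ = 9.231 AU = 1.38096e+12 m.
Transfer semi-major axis: a_t = (r₁ + r₂)/2 = (1.58277e+11 + 1.38096e+12)/2 = 7.69617e+11 m.
Circular speeds: v₁ = √(GM/r₁) = 183.215 m/s, v₂ = √(GM/r₂) = 62.0269 m/s.
Transfer speeds (vis-viva v² = GM(2/r − 1/a_t)): v₁ᵗ = 245.422 m/s, v₂ᵗ = 28.1288 m/s.
(a) ΔV₁ = |v₁ᵗ − v₁| ≈ 62.21 m/s = 0.01312 AU/year.
(b) ΔV₂ = |v₂ − v₂ᵗ| ≈ 33.9 m/s = 0.007151 AU/year.
(c) ΔV_total = ΔV₁ + ΔV₂ ≈ 96.11 m/s = 0.02027 AU/year.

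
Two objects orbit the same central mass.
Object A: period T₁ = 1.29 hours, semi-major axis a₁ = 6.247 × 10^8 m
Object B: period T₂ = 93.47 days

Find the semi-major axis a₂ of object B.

Convert to SI: T₁ = 1.29 hours = 4644 s; T₂ = 93.47 days = 8.07581e+06 s.
Kepler's third law: (T₁/T₂)² = (a₁/a₂)³ ⇒ a₂ = a₁ · (T₂/T₁)^(2/3).
T₂/T₁ = 8.07581e+06 / 4644 = 1738.98.
a₂ = 6.247e+08 · (1738.98)^(2/3) m ≈ 9.034e+10 m = 9.034 × 10^10 m.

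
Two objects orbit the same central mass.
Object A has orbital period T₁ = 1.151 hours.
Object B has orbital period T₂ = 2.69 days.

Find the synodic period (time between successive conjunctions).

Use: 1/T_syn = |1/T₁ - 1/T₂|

Convert to SI: T₁ = 1.151 hours = 4143.6 s; T₂ = 2.69 days = 232416 s.
T_syn = |T₁ · T₂ / (T₁ − T₂)|.
T_syn = |4143.6 · 232416 / (4143.6 − 232416)| s ≈ 4219 s = 1.172 hours.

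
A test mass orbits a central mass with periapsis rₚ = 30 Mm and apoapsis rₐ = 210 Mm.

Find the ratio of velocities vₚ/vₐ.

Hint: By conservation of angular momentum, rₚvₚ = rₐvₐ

Convert to SI: rₚ = 30 Mm = 3e+07 m; rₐ = 210 Mm = 2.1e+08 m.
Conservation of angular momentum gives rₚvₚ = rₐvₐ, so vₚ/vₐ = rₐ/rₚ.
vₚ/vₐ = 2.1e+08 / 3e+07 ≈ 7.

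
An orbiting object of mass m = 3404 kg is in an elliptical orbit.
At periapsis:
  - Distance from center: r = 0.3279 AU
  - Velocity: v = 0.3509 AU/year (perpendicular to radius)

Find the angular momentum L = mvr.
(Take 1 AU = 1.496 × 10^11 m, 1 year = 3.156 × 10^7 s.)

Convert to SI: r = 0.3279 AU = 4.90538e+10 m; v = 0.3509 AU/year = 1663.33 m/s.
Since v is perpendicular to r, L = m · v · r.
L = 3404 · 1663.33 · 4.90538e+10 kg·m²/s ≈ 2.777e+17 kg·m²/s.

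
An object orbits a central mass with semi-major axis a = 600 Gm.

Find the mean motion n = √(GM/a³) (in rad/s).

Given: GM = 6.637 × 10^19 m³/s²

Convert to SI: a = 600 Gm = 6e+11 m.
n = √(GM / a³).
n = √(6.637e+19 / (6e+11)³) rad/s ≈ 1.753e-08 rad/s.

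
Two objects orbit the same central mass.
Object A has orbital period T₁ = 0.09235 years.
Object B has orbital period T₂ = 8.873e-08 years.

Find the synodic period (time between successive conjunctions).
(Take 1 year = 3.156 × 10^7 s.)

Convert to SI: T₁ = 0.09235 years = 2.91457e+06 s; T₂ = 8.873e-08 years = 2.80032 s.
T_syn = |T₁ · T₂ / (T₁ − T₂)|.
T_syn = |2.91457e+06 · 2.80032 / (2.91457e+06 − 2.80032)| s ≈ 2.8 s = 8.873e-08 years.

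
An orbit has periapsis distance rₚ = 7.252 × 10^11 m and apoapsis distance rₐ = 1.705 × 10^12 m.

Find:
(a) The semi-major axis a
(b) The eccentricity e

(a) a = (rₚ + rₐ) / 2 = (7.252e+11 + 1.705e+12) / 2 ≈ 1.215e+12 m = 1.215 × 10^12 m.
(b) e = (rₐ − rₚ) / (rₐ + rₚ) = (1.705e+12 − 7.252e+11) / (1.705e+12 + 7.252e+11) ≈ 0.4032.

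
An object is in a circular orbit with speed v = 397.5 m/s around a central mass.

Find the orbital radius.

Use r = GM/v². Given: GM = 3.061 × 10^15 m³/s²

For a circular orbit, v² = GM / r, so r = GM / v².
r = 3.061e+15 / (397.5)² m ≈ 1.937e+10 m = 19.37 Gm.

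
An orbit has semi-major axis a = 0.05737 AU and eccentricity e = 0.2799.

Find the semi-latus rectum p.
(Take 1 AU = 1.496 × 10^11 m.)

Convert to SI: a = 0.05737 AU = 8.58255e+09 m.
p = a (1 − e²).
p = 8.58255e+09 · (1 − (0.2799)²) = 8.58255e+09 · 0.921656 ≈ 7.91e+09 m = 0.05288 AU.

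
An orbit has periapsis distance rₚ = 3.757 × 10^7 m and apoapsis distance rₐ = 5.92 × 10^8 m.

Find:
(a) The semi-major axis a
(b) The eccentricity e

(a) a = (rₚ + rₐ) / 2 = (3.757e+07 + 5.92e+08) / 2 ≈ 3.148e+08 m = 3.148 × 10^8 m.
(b) e = (rₐ − rₚ) / (rₐ + rₚ) = (5.92e+08 − 3.757e+07) / (5.92e+08 + 3.757e+07) ≈ 0.8806.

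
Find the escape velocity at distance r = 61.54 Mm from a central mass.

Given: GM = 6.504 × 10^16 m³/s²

Convert to SI: r = 61.54 Mm = 6.154e+07 m.
Escape velocity comes from setting total energy to zero: ½v² − GM/r = 0 ⇒ v_esc = √(2GM / r).
v_esc = √(2 · 6.504e+16 / 6.154e+07) m/s ≈ 4.598e+04 m/s = 45.98 km/s.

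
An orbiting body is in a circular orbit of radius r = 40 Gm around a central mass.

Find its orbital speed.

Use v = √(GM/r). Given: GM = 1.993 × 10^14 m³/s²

Convert to SI: r = 40 Gm = 4e+10 m.
For a circular orbit, gravity supplies the centripetal force, so v = √(GM / r).
v = √(1.993e+14 / 4e+10) m/s ≈ 70.59 m/s = 70.59 m/s.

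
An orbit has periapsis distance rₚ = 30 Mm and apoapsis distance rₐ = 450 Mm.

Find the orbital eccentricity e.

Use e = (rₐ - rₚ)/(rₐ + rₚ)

Convert to SI: rₚ = 30 Mm = 3e+07 m; rₐ = 450 Mm = 4.5e+08 m.
e = (rₐ − rₚ) / (rₐ + rₚ).
e = (4.5e+08 − 3e+07) / (4.5e+08 + 3e+07) = 4.2e+08 / 4.8e+08 ≈ 0.875.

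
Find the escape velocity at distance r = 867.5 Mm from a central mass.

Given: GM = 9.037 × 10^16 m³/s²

Convert to SI: r = 867.5 Mm = 8.675e+08 m.
Escape velocity comes from setting total energy to zero: ½v² − GM/r = 0 ⇒ v_esc = √(2GM / r).
v_esc = √(2 · 9.037e+16 / 8.675e+08) m/s ≈ 1.443e+04 m/s = 14.43 km/s.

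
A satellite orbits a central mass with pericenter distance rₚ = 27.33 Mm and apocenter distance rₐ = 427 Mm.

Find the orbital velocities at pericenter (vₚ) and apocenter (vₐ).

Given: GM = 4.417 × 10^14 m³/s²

Convert to SI: rₚ = 27.33 Mm = 2.733e+07 m; rₐ = 427 Mm = 4.27e+08 m.
Use the vis-viva equation v² = GM(2/r − 1/a) with a = (rₚ + rₐ)/2 = (2.733e+07 + 4.27e+08)/2 = 2.27165e+08 m.
vₚ = √(GM · (2/rₚ − 1/a)) = √(4.417e+14 · (2/2.733e+07 − 1/2.27165e+08)) m/s ≈ 5512 m/s = 5.512 km/s.
vₐ = √(GM · (2/rₐ − 1/a)) = √(4.417e+14 · (2/4.27e+08 − 1/2.27165e+08)) m/s ≈ 352.8 m/s = 352.8 m/s.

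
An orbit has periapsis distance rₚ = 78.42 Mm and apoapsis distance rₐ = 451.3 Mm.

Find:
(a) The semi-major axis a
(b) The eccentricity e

Convert to SI: rₚ = 78.42 Mm = 7.842e+07 m; rₐ = 451.3 Mm = 4.513e+08 m.
(a) a = (rₚ + rₐ) / 2 = (7.842e+07 + 4.513e+08) / 2 ≈ 2.649e+08 m = 264.9 Mm.
(b) e = (rₐ − rₚ) / (rₐ + rₚ) = (4.513e+08 − 7.842e+07) / (4.513e+08 + 7.842e+07) ≈ 0.7039.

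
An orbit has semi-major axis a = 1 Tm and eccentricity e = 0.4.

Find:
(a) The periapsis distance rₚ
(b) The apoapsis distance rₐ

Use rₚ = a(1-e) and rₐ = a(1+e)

Convert to SI: a = 1 Tm = 1e+12 m.
(a) rₚ = a(1 − e) = 1e+12 · (1 − 0.4) = 1e+12 · 0.6 ≈ 6e+11 m = 600 Gm.
(b) rₐ = a(1 + e) = 1e+12 · (1 + 0.4) = 1e+12 · 1.4 ≈ 1.4e+12 m = 1.4 Tm.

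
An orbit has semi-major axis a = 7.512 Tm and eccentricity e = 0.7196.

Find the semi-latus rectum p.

Convert to SI: a = 7.512 Tm = 7.512e+12 m.
p = a (1 − e²).
p = 7.512e+12 · (1 − (0.7196)²) = 7.512e+12 · 0.482176 ≈ 3.622e+12 m = 3.622 Tm.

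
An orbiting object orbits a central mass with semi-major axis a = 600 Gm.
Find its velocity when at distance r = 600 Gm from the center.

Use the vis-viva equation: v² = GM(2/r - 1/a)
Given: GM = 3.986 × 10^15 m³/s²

Convert to SI: a = 600 Gm = 6e+11 m; r = 600 Gm = 6e+11 m.
Vis-viva: v = √(GM · (2/r − 1/a)).
2/r − 1/a = 2/6e+11 − 1/6e+11 = 1.66667e-12 m⁻¹.
v = √(3.986e+15 · 1.66667e-12) m/s ≈ 81.51 m/s = 81.51 m/s.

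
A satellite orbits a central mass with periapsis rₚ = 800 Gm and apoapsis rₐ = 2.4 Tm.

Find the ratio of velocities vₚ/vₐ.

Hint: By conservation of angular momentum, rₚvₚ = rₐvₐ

Convert to SI: rₚ = 800 Gm = 8e+11 m; rₐ = 2.4 Tm = 2.4e+12 m.
Conservation of angular momentum gives rₚvₚ = rₐvₐ, so vₚ/vₐ = rₐ/rₚ.
vₚ/vₐ = 2.4e+12 / 8e+11 ≈ 3.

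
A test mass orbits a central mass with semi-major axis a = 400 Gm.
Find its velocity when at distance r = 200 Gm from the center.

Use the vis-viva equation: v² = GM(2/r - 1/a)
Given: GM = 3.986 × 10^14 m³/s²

Convert to SI: a = 400 Gm = 4e+11 m; r = 200 Gm = 2e+11 m.
Vis-viva: v = √(GM · (2/r − 1/a)).
2/r − 1/a = 2/2e+11 − 1/4e+11 = 7.5e-12 m⁻¹.
v = √(3.986e+14 · 7.5e-12) m/s ≈ 54.68 m/s = 54.68 m/s.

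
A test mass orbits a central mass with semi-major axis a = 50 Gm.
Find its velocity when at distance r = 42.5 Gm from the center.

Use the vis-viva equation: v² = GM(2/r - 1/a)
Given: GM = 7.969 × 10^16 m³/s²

Convert to SI: a = 50 Gm = 5e+10 m; r = 42.5 Gm = 4.25e+10 m.
Vis-viva: v = √(GM · (2/r − 1/a)).
2/r − 1/a = 2/4.25e+10 − 1/5e+10 = 2.70588e-11 m⁻¹.
v = √(7.969e+16 · 2.70588e-11) m/s ≈ 1468 m/s = 1.468 km/s.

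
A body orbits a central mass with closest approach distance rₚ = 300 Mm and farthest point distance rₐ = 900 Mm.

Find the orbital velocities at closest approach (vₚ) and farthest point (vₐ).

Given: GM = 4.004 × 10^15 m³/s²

Convert to SI: rₚ = 300 Mm = 3e+08 m; rₐ = 900 Mm = 9e+08 m.
Use the vis-viva equation v² = GM(2/r − 1/a) with a = (rₚ + rₐ)/2 = (3e+08 + 9e+08)/2 = 6e+08 m.
vₚ = √(GM · (2/rₚ − 1/a)) = √(4.004e+15 · (2/3e+08 − 1/6e+08)) m/s ≈ 4474 m/s = 4.474 km/s.
vₐ = √(GM · (2/rₐ − 1/a)) = √(4.004e+15 · (2/9e+08 − 1/6e+08)) m/s ≈ 1491 m/s = 1.491 km/s.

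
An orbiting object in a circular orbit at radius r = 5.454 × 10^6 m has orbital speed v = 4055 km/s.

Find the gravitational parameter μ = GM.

Convert to SI: v = 4055 km/s = 4.055e+06 m/s.
For a circular orbit v² = GM/r, so GM = v² · r.
GM = (4.055e+06)² · 5.454e+06 m³/s² ≈ 8.968e+19 m³/s² = 8.968 × 10^19 m³/s².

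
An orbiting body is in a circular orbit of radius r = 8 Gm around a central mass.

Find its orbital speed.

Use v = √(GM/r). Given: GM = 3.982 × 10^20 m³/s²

Convert to SI: r = 8 Gm = 8e+09 m.
For a circular orbit, gravity supplies the centripetal force, so v = √(GM / r).
v = √(3.982e+20 / 8e+09) m/s ≈ 2.231e+05 m/s = 223.1 km/s.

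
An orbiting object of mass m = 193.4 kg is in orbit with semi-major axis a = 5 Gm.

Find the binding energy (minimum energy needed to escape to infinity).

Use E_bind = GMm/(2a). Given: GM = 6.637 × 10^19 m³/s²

Convert to SI: a = 5 Gm = 5e+09 m.
Total orbital energy is E = −GMm/(2a); binding energy is E_bind = −E = GMm/(2a).
E_bind = 6.637e+19 · 193.4 / (2 · 5e+09) J ≈ 1.284e+12 J = 1.284 TJ.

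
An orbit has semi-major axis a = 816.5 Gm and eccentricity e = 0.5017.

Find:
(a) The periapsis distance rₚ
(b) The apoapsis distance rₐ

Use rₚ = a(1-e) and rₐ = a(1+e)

Convert to SI: a = 816.5 Gm = 8.165e+11 m.
(a) rₚ = a(1 − e) = 8.165e+11 · (1 − 0.5017) = 8.165e+11 · 0.4983 ≈ 4.069e+11 m = 406.9 Gm.
(b) rₐ = a(1 + e) = 8.165e+11 · (1 + 0.5017) = 8.165e+11 · 1.5017 ≈ 1.226e+12 m = 1.226 Tm.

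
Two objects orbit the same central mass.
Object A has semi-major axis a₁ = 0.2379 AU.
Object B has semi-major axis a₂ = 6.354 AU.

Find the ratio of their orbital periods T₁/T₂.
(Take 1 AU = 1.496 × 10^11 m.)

Convert to SI: a₁ = 0.2379 AU = 3.55898e+10 m; a₂ = 6.354 AU = 9.50558e+11 m.
From Kepler's third law, (T₁/T₂)² = (a₁/a₂)³, so T₁/T₂ = (a₁/a₂)^(3/2).
a₁/a₂ = 3.55898e+10 / 9.50558e+11 = 0.037441.
T₁/T₂ = (0.037441)^(3/2) ≈ 0.007245.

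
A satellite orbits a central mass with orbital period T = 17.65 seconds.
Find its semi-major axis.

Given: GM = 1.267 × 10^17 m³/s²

Invert Kepler's third law: a = (GM · T² / (4π²))^(1/3).
Substituting T = 17.65 s and GM = 1.267e+17 m³/s²:
a = (1.267e+17 · (17.65)² / (4π²))^(1/3) m
a ≈ 9.999e+05 m = 999.9 km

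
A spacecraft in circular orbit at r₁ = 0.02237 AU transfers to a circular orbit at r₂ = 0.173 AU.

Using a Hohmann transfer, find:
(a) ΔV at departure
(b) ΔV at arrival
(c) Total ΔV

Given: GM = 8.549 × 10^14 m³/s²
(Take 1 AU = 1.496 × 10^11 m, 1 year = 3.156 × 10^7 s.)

Convert to SI: r₁ = 0.02237 AU = 3.34655e+09 m; r₂ = 0.173 AU = 2.58808e+10 m.
Transfer semi-major axis: a_t = (r₁ + r₂)/2 = (3.34655e+09 + 2.58808e+10)/2 = 1.46137e+10 m.
Circular speeds: v₁ = √(GM/r₁) = 505.428 m/s, v₂ = √(GM/r₂) = 181.748 m/s.
Transfer speeds (vis-viva v² = GM(2/r − 1/a_t)): v₁ᵗ = 672.617 m/s, v₂ᵗ = 86.9737 m/s.
(a) ΔV₁ = |v₁ᵗ − v₁| ≈ 167.2 m/s = 0.03527 AU/year.
(b) ΔV₂ = |v₂ − v₂ᵗ| ≈ 94.77 m/s = 0.01999 AU/year.
(c) ΔV_total = ΔV₁ + ΔV₂ ≈ 262 m/s = 0.05526 AU/year.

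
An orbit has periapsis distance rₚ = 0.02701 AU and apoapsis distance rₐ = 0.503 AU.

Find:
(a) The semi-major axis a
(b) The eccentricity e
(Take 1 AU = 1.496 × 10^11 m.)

Convert to SI: rₚ = 0.02701 AU = 4.0407e+09 m; rₐ = 0.503 AU = 7.52488e+10 m.
(a) a = (rₚ + rₐ) / 2 = (4.0407e+09 + 7.52488e+10) / 2 ≈ 3.964e+10 m = 0.265 AU.
(b) e = (rₐ − rₚ) / (rₐ + rₚ) = (7.52488e+10 − 4.0407e+09) / (7.52488e+10 + 4.0407e+09) ≈ 0.8981.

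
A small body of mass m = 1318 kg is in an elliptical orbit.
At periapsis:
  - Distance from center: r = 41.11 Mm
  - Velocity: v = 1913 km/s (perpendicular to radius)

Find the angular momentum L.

Convert to SI: r = 41.11 Mm = 4.111e+07 m; v = 1913 km/s = 1.913e+06 m/s.
Since v is perpendicular to r, L = m · v · r.
L = 1318 · 1.913e+06 · 4.111e+07 kg·m²/s ≈ 1.037e+17 kg·m²/s.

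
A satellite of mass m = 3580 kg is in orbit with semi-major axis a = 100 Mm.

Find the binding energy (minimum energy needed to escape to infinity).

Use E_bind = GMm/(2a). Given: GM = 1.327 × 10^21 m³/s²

Convert to SI: a = 100 Mm = 1e+08 m.
Total orbital energy is E = −GMm/(2a); binding energy is E_bind = −E = GMm/(2a).
E_bind = 1.327e+21 · 3580 / (2 · 1e+08) J ≈ 2.375e+16 J = 23.75 PJ.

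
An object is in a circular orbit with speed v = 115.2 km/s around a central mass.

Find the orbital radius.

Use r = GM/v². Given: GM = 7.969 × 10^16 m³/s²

Convert to SI: v = 115.2 km/s = 115200 m/s.
For a circular orbit, v² = GM / r, so r = GM / v².
r = 7.969e+16 / (115200)² m ≈ 6.005e+06 m = 6.005 Mm.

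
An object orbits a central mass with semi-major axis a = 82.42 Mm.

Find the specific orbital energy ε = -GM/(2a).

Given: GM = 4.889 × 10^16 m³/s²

Convert to SI: a = 82.42 Mm = 8.242e+07 m.
ε = −GM / (2a).
ε = −4.889e+16 / (2 · 8.242e+07) J/kg ≈ -2.966e+08 J/kg = -296.6 MJ/kg.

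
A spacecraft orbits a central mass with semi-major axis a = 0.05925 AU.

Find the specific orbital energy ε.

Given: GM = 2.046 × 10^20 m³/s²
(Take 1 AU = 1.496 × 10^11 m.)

Convert to SI: a = 0.05925 AU = 8.8638e+09 m.
ε = −GM / (2a).
ε = −2.046e+20 / (2 · 8.8638e+09) J/kg ≈ -1.154e+10 J/kg = -11.54 GJ/kg.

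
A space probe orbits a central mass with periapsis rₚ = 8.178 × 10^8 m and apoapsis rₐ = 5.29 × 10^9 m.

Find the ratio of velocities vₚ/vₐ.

Conservation of angular momentum gives rₚvₚ = rₐvₐ, so vₚ/vₐ = rₐ/rₚ.
vₚ/vₐ = 5.29e+09 / 8.178e+08 ≈ 6.469.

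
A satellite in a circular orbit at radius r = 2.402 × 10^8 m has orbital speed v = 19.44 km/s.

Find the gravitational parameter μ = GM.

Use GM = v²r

Convert to SI: v = 19.44 km/s = 19440 m/s.
For a circular orbit v² = GM/r, so GM = v² · r.
GM = (19440)² · 2.402e+08 m³/s² ≈ 9.077e+16 m³/s² = 9.077 × 10^16 m³/s².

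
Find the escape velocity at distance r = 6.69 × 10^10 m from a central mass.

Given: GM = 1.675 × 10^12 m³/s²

Escape velocity comes from setting total energy to zero: ½v² − GM/r = 0 ⇒ v_esc = √(2GM / r).
v_esc = √(2 · 1.675e+12 / 6.69e+10) m/s ≈ 7.076 m/s = 7.076 m/s.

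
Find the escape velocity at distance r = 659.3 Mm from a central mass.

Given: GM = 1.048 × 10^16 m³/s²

Convert to SI: r = 659.3 Mm = 6.593e+08 m.
Escape velocity comes from setting total energy to zero: ½v² − GM/r = 0 ⇒ v_esc = √(2GM / r).
v_esc = √(2 · 1.048e+16 / 6.593e+08) m/s ≈ 5638 m/s = 5.638 km/s.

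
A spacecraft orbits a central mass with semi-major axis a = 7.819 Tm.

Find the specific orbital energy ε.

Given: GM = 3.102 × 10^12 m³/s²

Convert to SI: a = 7.819 Tm = 7.819e+12 m.
ε = −GM / (2a).
ε = −3.102e+12 / (2 · 7.819e+12) J/kg ≈ -0.1984 J/kg = -0.1984 J/kg.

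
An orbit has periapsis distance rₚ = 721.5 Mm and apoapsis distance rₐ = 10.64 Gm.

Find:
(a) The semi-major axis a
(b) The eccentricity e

Convert to SI: rₚ = 721.5 Mm = 7.215e+08 m; rₐ = 10.64 Gm = 1.064e+10 m.
(a) a = (rₚ + rₐ) / 2 = (7.215e+08 + 1.064e+10) / 2 ≈ 5.681e+09 m = 5.681 Gm.
(b) e = (rₐ − rₚ) / (rₐ + rₚ) = (1.064e+10 − 7.215e+08) / (1.064e+10 + 7.215e+08) ≈ 0.873.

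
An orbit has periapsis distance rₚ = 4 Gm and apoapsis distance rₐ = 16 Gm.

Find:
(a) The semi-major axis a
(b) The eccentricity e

Convert to SI: rₚ = 4 Gm = 4e+09 m; rₐ = 16 Gm = 1.6e+10 m.
(a) a = (rₚ + rₐ) / 2 = (4e+09 + 1.6e+10) / 2 ≈ 1e+10 m = 10 Gm.
(b) e = (rₐ − rₚ) / (rₐ + rₚ) = (1.6e+10 − 4e+09) / (1.6e+10 + 4e+09) ≈ 0.6.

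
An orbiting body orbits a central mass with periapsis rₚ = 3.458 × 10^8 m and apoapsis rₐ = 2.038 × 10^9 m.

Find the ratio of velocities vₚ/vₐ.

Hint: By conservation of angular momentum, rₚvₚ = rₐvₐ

Conservation of angular momentum gives rₚvₚ = rₐvₐ, so vₚ/vₐ = rₐ/rₚ.
vₚ/vₐ = 2.038e+09 / 3.458e+08 ≈ 5.894.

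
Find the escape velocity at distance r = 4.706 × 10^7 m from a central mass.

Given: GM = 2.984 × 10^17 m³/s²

Escape velocity comes from setting total energy to zero: ½v² − GM/r = 0 ⇒ v_esc = √(2GM / r).
v_esc = √(2 · 2.984e+17 / 4.706e+07) m/s ≈ 1.126e+05 m/s = 112.6 km/s.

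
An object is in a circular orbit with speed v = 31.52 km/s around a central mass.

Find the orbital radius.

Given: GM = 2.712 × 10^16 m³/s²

Convert to SI: v = 31.52 km/s = 31520 m/s.
For a circular orbit, v² = GM / r, so r = GM / v².
r = 2.712e+16 / (31520)² m ≈ 2.73e+07 m = 27.3 Mm.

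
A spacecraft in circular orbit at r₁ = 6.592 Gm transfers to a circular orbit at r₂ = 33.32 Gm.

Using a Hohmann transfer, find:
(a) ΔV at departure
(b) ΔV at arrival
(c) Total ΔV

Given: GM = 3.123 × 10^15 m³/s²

Convert to SI: r₁ = 6.592 Gm = 6.592e+09 m; r₂ = 33.32 Gm = 3.332e+10 m.
Transfer semi-major axis: a_t = (r₁ + r₂)/2 = (6.592e+09 + 3.332e+10)/2 = 1.9956e+10 m.
Circular speeds: v₁ = √(GM/r₁) = 688.299 m/s, v₂ = √(GM/r₂) = 306.149 m/s.
Transfer speeds (vis-viva v² = GM(2/r − 1/a_t)): v₁ᵗ = 889.392 m/s, v₂ᵗ = 175.957 m/s.
(a) ΔV₁ = |v₁ᵗ − v₁| ≈ 201.1 m/s = 201.1 m/s.
(b) ΔV₂ = |v₂ − v₂ᵗ| ≈ 130.2 m/s = 130.2 m/s.
(c) ΔV_total = ΔV₁ + ΔV₂ ≈ 331.3 m/s = 331.3 m/s.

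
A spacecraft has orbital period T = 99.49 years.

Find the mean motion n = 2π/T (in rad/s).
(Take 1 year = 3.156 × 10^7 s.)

Convert to SI: T = 99.49 years = 3.1399e+09 s.
n = 2π / T.
n = 2π / 3.1399e+09 s ≈ 2.001e-09 rad/s.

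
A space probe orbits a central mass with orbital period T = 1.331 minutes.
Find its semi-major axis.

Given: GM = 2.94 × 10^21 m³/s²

Convert to SI: T = 1.331 minutes = 79.86 s.
Invert Kepler's third law: a = (GM · T² / (4π²))^(1/3).
Substituting T = 79.86 s and GM = 2.94e+21 m³/s²:
a = (2.94e+21 · (79.86)² / (4π²))^(1/3) m
a ≈ 7.802e+07 m = 7.802 × 10^7 m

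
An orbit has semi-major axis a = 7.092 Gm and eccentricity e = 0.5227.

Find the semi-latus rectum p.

Convert to SI: a = 7.092 Gm = 7.092e+09 m.
p = a (1 − e²).
p = 7.092e+09 · (1 − (0.5227)²) = 7.092e+09 · 0.726785 ≈ 5.154e+09 m = 5.154 Gm.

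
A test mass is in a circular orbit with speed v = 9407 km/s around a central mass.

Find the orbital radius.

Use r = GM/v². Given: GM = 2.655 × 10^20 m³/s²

Convert to SI: v = 9407 km/s = 9.407e+06 m/s.
For a circular orbit, v² = GM / r, so r = GM / v².
r = 2.655e+20 / (9.407e+06)² m ≈ 3e+06 m = 3 Mm.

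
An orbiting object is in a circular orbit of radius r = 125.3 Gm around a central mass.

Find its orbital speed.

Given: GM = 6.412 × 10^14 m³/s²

Convert to SI: r = 125.3 Gm = 1.253e+11 m.
For a circular orbit, gravity supplies the centripetal force, so v = √(GM / r).
v = √(6.412e+14 / 1.253e+11) m/s ≈ 71.54 m/s = 71.54 m/s.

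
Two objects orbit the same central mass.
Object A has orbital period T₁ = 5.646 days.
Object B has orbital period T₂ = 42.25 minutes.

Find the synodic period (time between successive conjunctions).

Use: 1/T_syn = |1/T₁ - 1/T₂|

Convert to SI: T₁ = 5.646 days = 487814 s; T₂ = 42.25 minutes = 2535 s.
T_syn = |T₁ · T₂ / (T₁ − T₂)|.
T_syn = |487814 · 2535 / (487814 − 2535)| s ≈ 2548 s = 42.47 minutes.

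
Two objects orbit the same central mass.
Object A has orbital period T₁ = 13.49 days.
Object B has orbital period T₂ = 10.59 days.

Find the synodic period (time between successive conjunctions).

Convert to SI: T₁ = 13.49 days = 1.16554e+06 s; T₂ = 10.59 days = 914976 s.
T_syn = |T₁ · T₂ / (T₁ − T₂)|.
T_syn = |1.16554e+06 · 914976 / (1.16554e+06 − 914976)| s ≈ 4.256e+06 s = 49.26 days.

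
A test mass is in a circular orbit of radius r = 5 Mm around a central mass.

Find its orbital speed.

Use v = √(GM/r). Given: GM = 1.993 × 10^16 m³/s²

Convert to SI: r = 5 Mm = 5e+06 m.
For a circular orbit, gravity supplies the centripetal force, so v = √(GM / r).
v = √(1.993e+16 / 5e+06) m/s ≈ 6.313e+04 m/s = 63.13 km/s.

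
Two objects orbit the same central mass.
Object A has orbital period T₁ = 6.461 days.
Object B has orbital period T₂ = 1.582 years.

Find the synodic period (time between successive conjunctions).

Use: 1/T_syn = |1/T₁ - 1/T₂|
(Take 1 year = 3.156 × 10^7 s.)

Convert to SI: T₁ = 6.461 days = 558230 s; T₂ = 1.582 years = 4.99279e+07 s.
T_syn = |T₁ · T₂ / (T₁ − T₂)|.
T_syn = |558230 · 4.99279e+07 / (558230 − 4.99279e+07)| s ≈ 5.645e+05 s = 6.534 days.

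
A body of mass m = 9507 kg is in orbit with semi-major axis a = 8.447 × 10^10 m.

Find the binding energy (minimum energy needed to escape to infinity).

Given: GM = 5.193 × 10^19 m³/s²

Total orbital energy is E = −GMm/(2a); binding energy is E_bind = −E = GMm/(2a).
E_bind = 5.193e+19 · 9507 / (2 · 8.447e+10) J ≈ 2.922e+12 J = 2.922 TJ.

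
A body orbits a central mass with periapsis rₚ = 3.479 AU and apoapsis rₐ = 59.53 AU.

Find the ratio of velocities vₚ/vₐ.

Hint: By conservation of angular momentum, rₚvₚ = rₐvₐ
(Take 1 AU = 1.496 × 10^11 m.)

Convert to SI: rₚ = 3.479 AU = 5.20458e+11 m; rₐ = 59.53 AU = 8.90569e+12 m.
Conservation of angular momentum gives rₚvₚ = rₐvₐ, so vₚ/vₐ = rₐ/rₚ.
vₚ/vₐ = 8.90569e+12 / 5.20458e+11 ≈ 17.11.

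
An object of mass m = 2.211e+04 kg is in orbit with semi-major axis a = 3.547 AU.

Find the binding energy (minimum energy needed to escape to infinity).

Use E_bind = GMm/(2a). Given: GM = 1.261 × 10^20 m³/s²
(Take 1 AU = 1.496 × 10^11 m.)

Convert to SI: a = 3.547 AU = 5.30631e+11 m.
Total orbital energy is E = −GMm/(2a); binding energy is E_bind = −E = GMm/(2a).
E_bind = 1.261e+20 · 2.211e+04 / (2 · 5.30631e+11) J ≈ 2.627e+12 J = 2.627 TJ.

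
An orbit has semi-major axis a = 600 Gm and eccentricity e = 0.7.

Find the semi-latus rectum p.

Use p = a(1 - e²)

Convert to SI: a = 600 Gm = 6e+11 m.
p = a (1 − e²).
p = 6e+11 · (1 − (0.7)²) = 6e+11 · 0.51 ≈ 3.06e+11 m = 306 Gm.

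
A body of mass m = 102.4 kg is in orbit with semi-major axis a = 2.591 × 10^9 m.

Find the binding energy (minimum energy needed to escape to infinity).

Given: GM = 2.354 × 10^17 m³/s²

Total orbital energy is E = −GMm/(2a); binding energy is E_bind = −E = GMm/(2a).
E_bind = 2.354e+17 · 102.4 / (2 · 2.591e+09) J ≈ 4.652e+09 J = 4.652 GJ.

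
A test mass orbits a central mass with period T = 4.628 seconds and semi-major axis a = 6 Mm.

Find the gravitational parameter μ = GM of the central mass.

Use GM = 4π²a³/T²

Convert to SI: a = 6 Mm = 6e+06 m.
GM = 4π² · a³ / T².
GM = 4π² · (6e+06)³ / (4.628)² m³/s² ≈ 3.981e+20 m³/s² = 3.981 × 10^20 m³/s².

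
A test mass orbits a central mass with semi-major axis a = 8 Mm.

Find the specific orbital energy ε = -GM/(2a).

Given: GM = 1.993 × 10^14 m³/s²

Convert to SI: a = 8 Mm = 8e+06 m.
ε = −GM / (2a).
ε = −1.993e+14 / (2 · 8e+06) J/kg ≈ -1.246e+07 J/kg = -12.46 MJ/kg.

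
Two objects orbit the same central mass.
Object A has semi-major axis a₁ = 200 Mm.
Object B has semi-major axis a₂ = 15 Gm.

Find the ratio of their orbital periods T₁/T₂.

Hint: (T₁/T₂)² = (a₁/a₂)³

Convert to SI: a₁ = 200 Mm = 2e+08 m; a₂ = 15 Gm = 1.5e+10 m.
From Kepler's third law, (T₁/T₂)² = (a₁/a₂)³, so T₁/T₂ = (a₁/a₂)^(3/2).
a₁/a₂ = 2e+08 / 1.5e+10 = 0.0133333.
T₁/T₂ = (0.0133333)^(3/2) ≈ 0.00154.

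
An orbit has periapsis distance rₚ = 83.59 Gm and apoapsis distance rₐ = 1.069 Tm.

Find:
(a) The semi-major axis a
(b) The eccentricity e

Convert to SI: rₚ = 83.59 Gm = 8.359e+10 m; rₐ = 1.069 Tm = 1.069e+12 m.
(a) a = (rₚ + rₐ) / 2 = (8.359e+10 + 1.069e+12) / 2 ≈ 5.763e+11 m = 576.3 Gm.
(b) e = (rₐ − rₚ) / (rₐ + rₚ) = (1.069e+12 − 8.359e+10) / (1.069e+12 + 8.359e+10) ≈ 0.855.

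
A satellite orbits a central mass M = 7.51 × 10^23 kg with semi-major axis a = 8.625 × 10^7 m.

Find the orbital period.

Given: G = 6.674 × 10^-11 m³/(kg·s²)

GM = G · M = 6.674e-11 · 7.51e+23 = 5.01217e+13 m³/s².
Kepler's third law: T = 2π √(a³ / GM).
Substituting a = 8.625e+07 m and GM = 5.01217e+13 m³/s²:
T = 2π √((8.625e+07)³ / 5.01217e+13) s
T ≈ 7.109e+05 s = 8.228 days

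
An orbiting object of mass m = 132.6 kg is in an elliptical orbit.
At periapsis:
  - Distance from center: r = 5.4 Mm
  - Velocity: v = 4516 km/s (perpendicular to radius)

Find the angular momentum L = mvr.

Convert to SI: r = 5.4 Mm = 5.4e+06 m; v = 4516 km/s = 4.516e+06 m/s.
Since v is perpendicular to r, L = m · v · r.
L = 132.6 · 4.516e+06 · 5.4e+06 kg·m²/s ≈ 3.234e+15 kg·m²/s.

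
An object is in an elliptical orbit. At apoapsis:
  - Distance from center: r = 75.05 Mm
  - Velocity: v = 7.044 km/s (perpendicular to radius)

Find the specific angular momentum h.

Convert to SI: r = 75.05 Mm = 7.505e+07 m; v = 7.044 km/s = 7044 m/s.
With v perpendicular to r, h = r · v.
h = 7.505e+07 · 7044 m²/s ≈ 5.287e+11 m²/s.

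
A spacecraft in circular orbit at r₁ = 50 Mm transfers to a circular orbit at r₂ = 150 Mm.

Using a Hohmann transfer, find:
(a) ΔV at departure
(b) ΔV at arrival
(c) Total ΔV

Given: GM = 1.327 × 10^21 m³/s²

Convert to SI: r₁ = 50 Mm = 5e+07 m; r₂ = 150 Mm = 1.5e+08 m.
Transfer semi-major axis: a_t = (r₁ + r₂)/2 = (5e+07 + 1.5e+08)/2 = 1e+08 m.
Circular speeds: v₁ = √(GM/r₁) = 5.1517e+06 m/s, v₂ = √(GM/r₂) = 2.97433e+06 m/s.
Transfer speeds (vis-viva v² = GM(2/r − 1/a_t)): v₁ᵗ = 6.30952e+06 m/s, v₂ᵗ = 2.10317e+06 m/s.
(a) ΔV₁ = |v₁ᵗ − v₁| ≈ 1.158e+06 m/s = 1158 km/s.
(b) ΔV₂ = |v₂ − v₂ᵗ| ≈ 8.712e+05 m/s = 871.2 km/s.
(c) ΔV_total = ΔV₁ + ΔV₂ ≈ 2.029e+06 m/s = 2029 km/s.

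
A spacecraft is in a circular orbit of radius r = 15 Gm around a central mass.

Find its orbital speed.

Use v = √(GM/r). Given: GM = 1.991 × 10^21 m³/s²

Convert to SI: r = 15 Gm = 1.5e+10 m.
For a circular orbit, gravity supplies the centripetal force, so v = √(GM / r).
v = √(1.991e+21 / 1.5e+10) m/s ≈ 3.643e+05 m/s = 364.3 km/s.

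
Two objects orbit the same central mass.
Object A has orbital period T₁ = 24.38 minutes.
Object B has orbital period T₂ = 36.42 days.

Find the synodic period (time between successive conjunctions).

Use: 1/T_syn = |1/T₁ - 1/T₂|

Convert to SI: T₁ = 24.38 minutes = 1462.8 s; T₂ = 36.42 days = 3.14669e+06 s.
T_syn = |T₁ · T₂ / (T₁ − T₂)|.
T_syn = |1462.8 · 3.14669e+06 / (1462.8 − 3.14669e+06)| s ≈ 1463 s = 24.39 minutes.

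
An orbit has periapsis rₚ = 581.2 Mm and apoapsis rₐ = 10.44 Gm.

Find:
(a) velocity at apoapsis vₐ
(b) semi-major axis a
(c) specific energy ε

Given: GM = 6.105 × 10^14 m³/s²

Convert to SI: rₚ = 581.2 Mm = 5.812e+08 m; rₐ = 10.44 Gm = 1.044e+10 m.
(a) With a = (rₚ + rₐ)/2 = 5.5106e+09 m, vₐ = √(GM (2/rₐ − 1/a)) = √(6.105e+14 · (2/1.044e+10 − 1/5.5106e+09)) m/s ≈ 78.53 m/s
(b) a = (rₚ + rₐ)/2 = (5.812e+08 + 1.044e+10)/2 ≈ 5.511e+09 m
(c) With a = (rₚ + rₐ)/2 = 5.5106e+09 m, ε = −GM/(2a) = −6.105e+14/(2 · 5.5106e+09) J/kg ≈ -5.539e+04 J/kg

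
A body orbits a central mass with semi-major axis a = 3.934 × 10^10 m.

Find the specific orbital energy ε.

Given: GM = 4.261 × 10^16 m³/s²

ε = −GM / (2a).
ε = −4.261e+16 / (2 · 3.934e+10) J/kg ≈ -5.416e+05 J/kg = -541.6 kJ/kg.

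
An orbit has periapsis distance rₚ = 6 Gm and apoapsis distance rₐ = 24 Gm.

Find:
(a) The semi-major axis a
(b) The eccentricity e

Convert to SI: rₚ = 6 Gm = 6e+09 m; rₐ = 24 Gm = 2.4e+10 m.
(a) a = (rₚ + rₐ) / 2 = (6e+09 + 2.4e+10) / 2 ≈ 1.5e+10 m = 15 Gm.
(b) e = (rₐ − rₚ) / (rₐ + rₚ) = (2.4e+10 − 6e+09) / (2.4e+10 + 6e+09) ≈ 0.6.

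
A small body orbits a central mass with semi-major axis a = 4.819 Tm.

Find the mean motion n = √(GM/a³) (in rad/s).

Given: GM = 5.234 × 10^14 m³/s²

Convert to SI: a = 4.819 Tm = 4.819e+12 m.
n = √(GM / a³).
n = √(5.234e+14 / (4.819e+12)³) rad/s ≈ 2.163e-12 rad/s.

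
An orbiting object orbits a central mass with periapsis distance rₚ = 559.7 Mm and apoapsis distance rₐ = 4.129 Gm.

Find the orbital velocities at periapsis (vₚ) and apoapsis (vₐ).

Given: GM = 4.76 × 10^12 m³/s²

Convert to SI: rₚ = 559.7 Mm = 5.597e+08 m; rₐ = 4.129 Gm = 4.129e+09 m.
Use the vis-viva equation v² = GM(2/r − 1/a) with a = (rₚ + rₐ)/2 = (5.597e+08 + 4.129e+09)/2 = 2.34435e+09 m.
vₚ = √(GM · (2/rₚ − 1/a)) = √(4.76e+12 · (2/5.597e+08 − 1/2.34435e+09)) m/s ≈ 122.4 m/s = 122.4 m/s.
vₐ = √(GM · (2/rₐ − 1/a)) = √(4.76e+12 · (2/4.129e+09 − 1/2.34435e+09)) m/s ≈ 16.59 m/s = 16.59 m/s.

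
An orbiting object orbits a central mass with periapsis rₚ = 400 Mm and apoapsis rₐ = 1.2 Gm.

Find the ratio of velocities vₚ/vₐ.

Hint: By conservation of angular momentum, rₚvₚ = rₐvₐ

Convert to SI: rₚ = 400 Mm = 4e+08 m; rₐ = 1.2 Gm = 1.2e+09 m.
Conservation of angular momentum gives rₚvₚ = rₐvₐ, so vₚ/vₐ = rₐ/rₚ.
vₚ/vₐ = 1.2e+09 / 4e+08 ≈ 3.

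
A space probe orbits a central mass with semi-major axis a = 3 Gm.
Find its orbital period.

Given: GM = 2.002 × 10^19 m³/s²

Convert to SI: a = 3 Gm = 3e+09 m.
Kepler's third law: T = 2π √(a³ / GM).
Substituting a = 3e+09 m and GM = 2.002e+19 m³/s²:
T = 2π √((3e+09)³ / 2.002e+19) s
T ≈ 2.307e+05 s = 2.671 days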